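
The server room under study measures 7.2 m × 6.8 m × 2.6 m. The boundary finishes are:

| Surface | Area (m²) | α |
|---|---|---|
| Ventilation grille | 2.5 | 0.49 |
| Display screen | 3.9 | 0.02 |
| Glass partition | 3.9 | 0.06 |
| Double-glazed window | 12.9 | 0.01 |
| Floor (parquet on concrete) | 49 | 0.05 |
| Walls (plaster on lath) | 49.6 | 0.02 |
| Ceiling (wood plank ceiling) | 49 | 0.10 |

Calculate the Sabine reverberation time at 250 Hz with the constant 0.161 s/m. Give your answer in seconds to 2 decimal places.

2.05 seconds

A = Σ Sᵢαᵢ = 2.5×0.49 + 3.9×0.02 + 3.9×0.06 + 12.9×0.01 + 49×0.05 + 49.6×0.02 + 49×0.10 = 10.008 sabins.
Room volume: 127.296 m³.
RT60 = 0.161 · V / A = 0.161 × 127.296 / 10.008 = 2.05 s.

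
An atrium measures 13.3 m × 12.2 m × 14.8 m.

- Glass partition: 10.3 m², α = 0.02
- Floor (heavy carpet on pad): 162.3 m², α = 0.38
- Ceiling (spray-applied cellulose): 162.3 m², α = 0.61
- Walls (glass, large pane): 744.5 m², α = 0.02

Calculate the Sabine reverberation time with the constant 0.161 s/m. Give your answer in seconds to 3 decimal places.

Total absorption A = 10.3×0.02 + 162.3×0.38 + 162.3×0.61 + 744.5×0.02
  = 0.206 + 61.674 + 99.003 + 14.890 = 175.773 m² sabins.
Room volume: 2401.448 m³.
T = 0.161 V/A = 0.161·2401.448/175.773 = 2.200 s.

2.200 seconds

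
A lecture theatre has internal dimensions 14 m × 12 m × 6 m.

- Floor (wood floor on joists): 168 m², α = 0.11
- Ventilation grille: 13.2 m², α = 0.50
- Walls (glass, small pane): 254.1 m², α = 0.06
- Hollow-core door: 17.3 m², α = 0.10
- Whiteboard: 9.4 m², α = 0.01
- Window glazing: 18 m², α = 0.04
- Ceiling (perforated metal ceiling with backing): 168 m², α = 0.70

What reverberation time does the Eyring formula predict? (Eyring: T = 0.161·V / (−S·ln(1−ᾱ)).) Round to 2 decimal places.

0.88 sec

S = Σ Sᵢ = 648.0 m².
Σ(Sᵢαᵢ) = 168×0.11 + 13.2×0.50 + 254.1×0.06 + 17.3×0.10 + 9.4×0.01 + 18×0.04 + 168×0.70 = 160.470.
Mean coefficient ᾱ = A/S = 0.2476.
−S·ln(1−ᾱ) = −648.0 × ln(1 − 0.2476) = 184.348.
V = 14 × 12 × 6 = 1008 m³.
T = 0.161·V/[−S·ln(1−ᾱ)] = 0.161·1008/184.348 = 0.88 s.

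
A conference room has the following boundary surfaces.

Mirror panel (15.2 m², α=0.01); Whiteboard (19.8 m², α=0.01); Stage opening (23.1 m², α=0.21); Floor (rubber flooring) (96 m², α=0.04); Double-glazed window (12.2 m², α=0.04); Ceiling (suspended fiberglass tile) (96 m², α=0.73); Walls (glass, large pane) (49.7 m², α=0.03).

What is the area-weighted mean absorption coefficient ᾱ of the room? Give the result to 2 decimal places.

0.26

Total surface area S = 312.0 m².
A = 15.2*0.01 + 19.8*0.01 + 23.1*0.21 + 96*0.04 + 12.2*0.04 + 96*0.73 + 49.7*0.03 = 81.100 sabins.
ᾱ = A/S = 0.26.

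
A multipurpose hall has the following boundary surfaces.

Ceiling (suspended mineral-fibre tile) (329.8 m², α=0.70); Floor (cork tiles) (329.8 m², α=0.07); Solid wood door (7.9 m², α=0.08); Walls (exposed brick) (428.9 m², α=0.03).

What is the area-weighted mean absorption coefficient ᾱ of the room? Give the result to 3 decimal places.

S = Σ Sᵢ = 329.8 + 329.8 + 7.9 + 428.9 = 1096.4 m².
Σ(Sᵢαᵢ) = 329.8·0.70 + 329.8·0.07 + 7.9·0.08 + 428.9·0.03 = 267.445.
ᾱ = 267.445 / 1096.4 = 0.244.

0.244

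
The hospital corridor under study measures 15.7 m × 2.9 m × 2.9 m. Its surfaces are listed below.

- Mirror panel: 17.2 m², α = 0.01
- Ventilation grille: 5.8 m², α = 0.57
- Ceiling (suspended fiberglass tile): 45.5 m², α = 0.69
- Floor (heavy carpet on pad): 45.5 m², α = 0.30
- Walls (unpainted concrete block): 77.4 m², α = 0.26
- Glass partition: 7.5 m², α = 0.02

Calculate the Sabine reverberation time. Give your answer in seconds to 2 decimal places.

0.31 s

Total absorption A = 17.2·0.01 + 5.8·0.57 + 45.5·0.69 + 45.5·0.30 + 77.4·0.26 + 7.5·0.02
  = 0.172 + 3.306 + 31.395 + 13.650 + 20.124 + 0.150 = 68.797 m² sabins.
Volume V = 15.7 × 2.9 × 2.9 = 132.037 m³.
Sabine: RT60 = 0.161 × 132.037 / 68.797 = 0.31 s.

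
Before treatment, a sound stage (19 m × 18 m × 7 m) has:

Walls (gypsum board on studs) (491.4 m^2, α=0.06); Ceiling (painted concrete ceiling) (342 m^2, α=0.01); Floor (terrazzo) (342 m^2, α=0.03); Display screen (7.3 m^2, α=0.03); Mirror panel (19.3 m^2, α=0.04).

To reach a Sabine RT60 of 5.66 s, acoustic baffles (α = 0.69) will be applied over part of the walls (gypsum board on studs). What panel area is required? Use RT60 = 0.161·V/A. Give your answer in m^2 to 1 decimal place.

Summing Sᵢαᵢ: 29.484 + 3.420 + 10.260 + 0.219 + 0.772 → A₁ = 44.155 sabins.
Required A₂ = 0.161·2394/5.66 = 68.098 sabins.
Absorption to add: 68.098 − 44.155 = 23.943 sabins.
Each m^2 of panel replacing the walls (gypsum board on studs) adds (0.69 − 0.06) = 0.63 sabins.
Area = ΔA/Δα = 23.943/0.63 = 38.0 m^2.

38.0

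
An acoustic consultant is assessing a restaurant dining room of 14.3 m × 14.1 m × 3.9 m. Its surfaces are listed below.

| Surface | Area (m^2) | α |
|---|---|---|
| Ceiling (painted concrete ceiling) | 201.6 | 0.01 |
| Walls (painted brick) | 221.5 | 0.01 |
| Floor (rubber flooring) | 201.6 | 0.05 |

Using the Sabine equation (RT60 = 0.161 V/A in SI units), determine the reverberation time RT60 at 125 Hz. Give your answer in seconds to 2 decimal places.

8.85 s

Summing Sᵢαᵢ: 2.016 + 2.215 + 10.080 → A = 14.311 sabins.
Room volume: 786.357 m³.
T = 0.161 V/A = 0.161·786.357/14.311 = 8.85 s.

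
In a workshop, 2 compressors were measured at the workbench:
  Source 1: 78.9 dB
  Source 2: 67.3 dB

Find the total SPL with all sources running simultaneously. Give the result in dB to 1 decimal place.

Sum in the linear (power) domain: Σ 10^(Lᵢ/10) = 10^(78.9/10) + 10^(67.3/10) = 8.3e+07.
L_total = 10·log₁₀(8.3e+07) = 79.2 dB.

79.2 dB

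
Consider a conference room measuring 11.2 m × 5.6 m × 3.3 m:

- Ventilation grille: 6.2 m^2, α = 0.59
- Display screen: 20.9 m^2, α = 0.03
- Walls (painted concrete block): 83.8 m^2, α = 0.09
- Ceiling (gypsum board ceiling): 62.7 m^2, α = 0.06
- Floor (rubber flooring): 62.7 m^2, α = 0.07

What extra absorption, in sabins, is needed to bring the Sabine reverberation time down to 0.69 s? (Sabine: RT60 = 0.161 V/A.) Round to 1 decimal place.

Summing Sᵢαᵢ: 3.658 + 0.627 + 7.542 + 3.762 + 4.389 → A₁ = 19.978 sabins.
Target A₂ = 0.161·206.976/0.69 = 48.294 sabins (V = 206.976 m³).
ΔA = A₂ − A₁ = 48.294 − 19.978 = 28.3 sabins.

28.3 sabins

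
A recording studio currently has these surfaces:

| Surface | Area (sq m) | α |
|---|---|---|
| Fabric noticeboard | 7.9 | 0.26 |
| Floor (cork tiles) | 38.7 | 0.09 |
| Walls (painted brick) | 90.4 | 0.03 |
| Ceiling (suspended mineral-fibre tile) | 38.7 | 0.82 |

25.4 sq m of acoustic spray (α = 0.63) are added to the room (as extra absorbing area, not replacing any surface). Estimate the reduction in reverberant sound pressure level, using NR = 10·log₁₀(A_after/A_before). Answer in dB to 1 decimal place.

A_before = Σ Sᵢαᵢ = 7.9×0.26 + 38.7×0.09 + 90.4×0.03 + 38.7×0.82 = 39.983 sabins.
Treatment contributes 25.4·0.63 = 16.002 sabins.
A_after = 39.983 + 16.002 = 55.985 sabins.
Reduction = 10 log₁₀(A_after/A_before) = 10 log₁₀(1.4002) = 1.5 dB.

1.5 dB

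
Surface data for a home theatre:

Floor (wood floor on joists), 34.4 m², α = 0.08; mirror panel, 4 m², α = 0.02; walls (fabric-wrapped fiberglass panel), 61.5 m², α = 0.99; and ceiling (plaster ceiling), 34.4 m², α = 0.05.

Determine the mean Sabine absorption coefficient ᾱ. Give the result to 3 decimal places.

0.487

S = Σ Sᵢ = 34.4 + 4 + 61.5 + 34.4 = 134.3 m².
A = 34.4*0.08 + 4*0.02 + 61.5*0.99 + 34.4*0.05 = 65.437 sabins.
ᾱ = A/S = 0.487.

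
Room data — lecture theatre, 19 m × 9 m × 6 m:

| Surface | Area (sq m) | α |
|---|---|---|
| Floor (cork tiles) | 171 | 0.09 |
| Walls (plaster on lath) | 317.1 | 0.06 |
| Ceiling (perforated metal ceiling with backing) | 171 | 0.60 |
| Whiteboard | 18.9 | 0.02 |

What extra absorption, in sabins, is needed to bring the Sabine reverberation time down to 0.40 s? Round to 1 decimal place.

Equivalent absorption area: A₁ = 171×0.09 + 317.1×0.06 + 171×0.60 + 18.9×0.02 = 137.394 sq m.
For T = 0.40 s, need A₂ = 0.161·V/T = 0.161·1026/0.40 = 412.965 sabins.
Additional absorption ΔA = 412.965 − 137.394 = 275.6 sabins.

275.6 sabins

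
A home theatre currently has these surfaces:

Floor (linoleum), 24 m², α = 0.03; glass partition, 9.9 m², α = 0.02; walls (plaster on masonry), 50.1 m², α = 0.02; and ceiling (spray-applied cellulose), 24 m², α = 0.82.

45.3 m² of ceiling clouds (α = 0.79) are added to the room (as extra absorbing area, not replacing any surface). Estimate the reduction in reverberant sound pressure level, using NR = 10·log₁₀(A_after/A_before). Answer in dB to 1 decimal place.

4.2 dB

Total absorption A_before = 24×0.03 + 9.9×0.02 + 50.1×0.02 + 24×0.82
  = 0.720 + 0.198 + 1.002 + 19.680 = 21.600 m² sabins.
Added absorption = 45.3 × 0.79 = 35.787 sabins.
A_after = 21.600 + 35.787 = 57.387 sabins.
NR = 10·log₁₀(57.387/21.600) = 4.2 dB.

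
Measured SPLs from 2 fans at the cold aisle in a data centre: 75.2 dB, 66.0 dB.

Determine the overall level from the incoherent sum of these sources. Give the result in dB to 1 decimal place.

Sum in the linear (power) domain: Σ 10^(Lᵢ/10) = 10^(75.2/10) + 10^(66.0/10) = 3.709e+07.
L_total = 10·log₁₀(3.709e+07) = 75.7 dB.

75.7 dB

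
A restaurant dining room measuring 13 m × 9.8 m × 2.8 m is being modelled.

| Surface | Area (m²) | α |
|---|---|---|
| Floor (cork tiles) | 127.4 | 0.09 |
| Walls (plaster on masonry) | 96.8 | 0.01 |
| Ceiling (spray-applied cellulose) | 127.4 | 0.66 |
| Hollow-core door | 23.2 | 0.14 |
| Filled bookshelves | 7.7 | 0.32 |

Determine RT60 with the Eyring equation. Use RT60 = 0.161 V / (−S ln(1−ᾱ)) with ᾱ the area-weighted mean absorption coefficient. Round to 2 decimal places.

Total surface area S = 127.4 + 96.8 + 127.4 + 23.2 + 7.7 = 382.5 m².
Σ(Sᵢαᵢ) = 127.4·0.09 + 96.8·0.01 + 127.4·0.66 + 23.2·0.14 + 7.7·0.32 = 102.230.
Mean coefficient ᾱ = A/S = 0.2673.
Eyring denominator: −S ln(1−ᾱ) = 118.965.
V = 13 × 9.8 × 2.8 = 356.72 m³.
T = 0.161·V/[−S·ln(1−ᾱ)] = 0.161·356.72/118.965 = 0.48 s.

0.48 s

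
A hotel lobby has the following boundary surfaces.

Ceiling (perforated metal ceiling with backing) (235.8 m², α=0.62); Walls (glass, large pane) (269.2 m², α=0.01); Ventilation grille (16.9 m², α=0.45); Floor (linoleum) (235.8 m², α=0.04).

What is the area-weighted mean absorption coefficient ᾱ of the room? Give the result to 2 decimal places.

0.22

Total surface area S = 757.7 m².
Σ(Sᵢαᵢ) = 235.8*0.62 + 269.2*0.01 + 16.9*0.45 + 235.8*0.04 = 165.925.
ᾱ = 165.925 / 757.7 = 0.22.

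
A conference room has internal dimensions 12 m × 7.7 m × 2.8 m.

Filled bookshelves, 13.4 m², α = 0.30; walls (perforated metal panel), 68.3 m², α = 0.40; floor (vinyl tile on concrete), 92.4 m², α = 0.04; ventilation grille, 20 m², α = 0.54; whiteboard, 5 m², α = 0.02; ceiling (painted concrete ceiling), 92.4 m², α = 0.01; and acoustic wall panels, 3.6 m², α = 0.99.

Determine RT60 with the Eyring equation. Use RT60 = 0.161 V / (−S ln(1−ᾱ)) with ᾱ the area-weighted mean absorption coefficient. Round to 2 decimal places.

0.75 sec

Total surface area S = 13.4 + 68.3 + 92.4 + 20 + 5 + 92.4 + 3.6 = 295.1 m².
Σ(Sᵢαᵢ) = 13.4·0.30 + 68.3·0.40 + 92.4·0.04 + 20·0.54 + 5·0.02 + 92.4·0.01 + 3.6·0.99 = 50.424.
ᾱ = 50.424 / 295.1 = 0.1709.
−S·ln(1−ᾱ) = −295.1 × ln(1 − 0.1709) = 55.306.
V = 12 × 7.7 × 2.8 = 258.72 m³.
T = 0.161·V/[−S·ln(1−ᾱ)] = 0.161·258.72/55.306 = 0.75 s.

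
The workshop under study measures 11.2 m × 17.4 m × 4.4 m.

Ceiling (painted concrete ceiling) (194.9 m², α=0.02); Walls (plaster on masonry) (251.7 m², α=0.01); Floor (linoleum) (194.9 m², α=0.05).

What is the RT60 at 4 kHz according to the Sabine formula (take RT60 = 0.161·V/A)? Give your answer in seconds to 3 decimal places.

Summing Sᵢαᵢ: 3.898 + 2.517 + 9.745 → A = 16.160 sabins.
Volume V = 11.2 × 17.4 × 4.4 = 857.472 m³.
Sabine: RT60 = 0.161 × 857.472 / 16.160 = 8.543 s.

8.543 s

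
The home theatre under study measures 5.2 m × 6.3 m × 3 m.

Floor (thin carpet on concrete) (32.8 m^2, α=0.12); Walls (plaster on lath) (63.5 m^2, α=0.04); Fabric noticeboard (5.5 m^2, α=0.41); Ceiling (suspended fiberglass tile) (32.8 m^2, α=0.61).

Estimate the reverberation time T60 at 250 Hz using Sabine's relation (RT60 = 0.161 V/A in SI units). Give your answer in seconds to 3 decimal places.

Summing Sᵢαᵢ: 3.936 + 2.540 + 2.255 + 20.008 → A = 28.739 sabins.
Volume V = 5.2 × 6.3 × 3 = 98.28 m³.
Sabine: RT60 = 0.161 × 98.28 / 28.739 = 0.551 s.

0.551 seconds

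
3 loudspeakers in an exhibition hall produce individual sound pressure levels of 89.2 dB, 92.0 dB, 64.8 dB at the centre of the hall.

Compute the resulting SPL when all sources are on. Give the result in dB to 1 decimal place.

Sum in the linear (power) domain: Σ 10^(Lᵢ/10) = 10^(89.2/10) + 10^(92.0/10) + 10^(64.8/10) = 2.42e+09.
Back to dB: 10·log₁₀ Σ = 93.8 dB.

93.8 dB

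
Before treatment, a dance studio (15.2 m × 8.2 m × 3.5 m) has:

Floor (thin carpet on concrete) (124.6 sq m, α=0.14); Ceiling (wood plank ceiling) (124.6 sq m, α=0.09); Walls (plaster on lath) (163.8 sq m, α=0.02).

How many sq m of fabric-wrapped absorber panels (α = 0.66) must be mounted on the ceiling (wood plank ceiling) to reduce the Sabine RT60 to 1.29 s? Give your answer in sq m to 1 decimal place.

39.5

Equivalent absorption area: A₁ = 124.6·0.14 + 124.6·0.09 + 163.8·0.02 = 31.934 sq m.
V = 436.24 m³. Target absorption A₂ = 0.161 × 436.24 / 1.29 = 54.445 sabins.
Absorption to add: 54.445 − 31.934 = 22.511 sabins.
Net gain per sq m: Δα = 0.66 − 0.09 = 0.57.
Area = ΔA/Δα = 22.511/0.57 = 39.5 sq m.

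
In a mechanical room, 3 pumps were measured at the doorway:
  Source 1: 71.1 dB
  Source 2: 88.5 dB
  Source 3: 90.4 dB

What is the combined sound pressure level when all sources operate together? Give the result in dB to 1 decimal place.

Converting to relative power and adding: 10^(71.1/10) + 10^(88.5/10) + 10^(90.4/10) = 1.817e+09.
L_total = 10·log₁₀(1.817e+09) = 92.6 dB.

92.6 dB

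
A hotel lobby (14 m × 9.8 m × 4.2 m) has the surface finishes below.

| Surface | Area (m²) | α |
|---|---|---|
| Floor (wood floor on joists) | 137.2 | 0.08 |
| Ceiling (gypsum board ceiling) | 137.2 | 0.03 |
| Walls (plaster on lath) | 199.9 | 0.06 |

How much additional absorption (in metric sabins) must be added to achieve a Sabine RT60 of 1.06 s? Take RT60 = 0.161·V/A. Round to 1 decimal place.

60.4 sabins

Equivalent absorption area: A₁ = 137.2·0.08 + 137.2·0.03 + 199.9·0.06 = 27.086 m².
For T = 1.06 s, need A₂ = 0.161·V/T = 0.161·576.24/1.06 = 87.523 sabins.
ΔA = A₂ − A₁ = 87.523 − 27.086 = 60.4 sabins.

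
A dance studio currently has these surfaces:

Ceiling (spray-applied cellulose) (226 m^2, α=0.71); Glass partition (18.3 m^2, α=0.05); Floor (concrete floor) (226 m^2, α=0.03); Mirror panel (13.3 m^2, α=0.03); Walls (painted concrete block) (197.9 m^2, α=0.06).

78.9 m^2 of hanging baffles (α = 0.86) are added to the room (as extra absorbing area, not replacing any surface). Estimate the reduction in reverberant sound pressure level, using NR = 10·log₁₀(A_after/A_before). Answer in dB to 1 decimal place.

1.4 dB

A_before = Σ Sᵢαᵢ = 226*0.71 + 18.3*0.05 + 226*0.03 + 13.3*0.03 + 197.9*0.06 = 180.428 sabins.
Treatment contributes 78.9·0.86 = 67.854 sabins.
A_after = 180.428 + 67.854 = 248.282 sabins.
Reduction = 10 log₁₀(A_after/A_before) = 10 log₁₀(1.3761) = 1.4 dB.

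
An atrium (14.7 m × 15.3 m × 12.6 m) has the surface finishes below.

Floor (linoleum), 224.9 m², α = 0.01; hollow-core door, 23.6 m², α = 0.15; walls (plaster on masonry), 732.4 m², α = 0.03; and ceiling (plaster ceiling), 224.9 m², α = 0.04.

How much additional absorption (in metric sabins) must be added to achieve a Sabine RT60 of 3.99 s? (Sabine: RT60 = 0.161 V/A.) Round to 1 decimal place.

Total absorption A₁ = 224.9*0.01 + 23.6*0.15 + 732.4*0.03 + 224.9*0.04
  = 2.249 + 3.540 + 21.972 + 8.996 = 36.757 m² sabins.
V = 2833.866 m³. Required absorption A₂ = 0.161 × 2833.866 / 3.99 = 114.349 sabins.
Shortfall: 114.349 − 36.757 = 77.6 sabins.

77.6 sabins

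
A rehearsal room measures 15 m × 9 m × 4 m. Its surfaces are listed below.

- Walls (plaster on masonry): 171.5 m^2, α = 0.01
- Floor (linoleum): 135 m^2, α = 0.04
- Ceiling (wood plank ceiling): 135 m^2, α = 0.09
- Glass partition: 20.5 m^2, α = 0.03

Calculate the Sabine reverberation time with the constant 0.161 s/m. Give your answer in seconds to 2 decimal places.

4.37 seconds

Summing Sᵢαᵢ: 1.715 + 5.400 + 12.150 + 0.615 → A = 19.880 sabins.
V = 15·9·4 = 540 m³.
Sabine: RT60 = 0.161 × 540 / 19.880 = 4.37 s.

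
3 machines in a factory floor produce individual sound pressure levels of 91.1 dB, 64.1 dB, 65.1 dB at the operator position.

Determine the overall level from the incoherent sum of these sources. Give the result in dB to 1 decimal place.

91.1 dB

Sum in the linear (power) domain: Σ 10^(Lᵢ/10) = 10^(91.1/10) + 10^(64.1/10) + 10^(65.1/10) = 1.294e+09.
Back to dB: 10·log₁₀ Σ = 91.1 dB.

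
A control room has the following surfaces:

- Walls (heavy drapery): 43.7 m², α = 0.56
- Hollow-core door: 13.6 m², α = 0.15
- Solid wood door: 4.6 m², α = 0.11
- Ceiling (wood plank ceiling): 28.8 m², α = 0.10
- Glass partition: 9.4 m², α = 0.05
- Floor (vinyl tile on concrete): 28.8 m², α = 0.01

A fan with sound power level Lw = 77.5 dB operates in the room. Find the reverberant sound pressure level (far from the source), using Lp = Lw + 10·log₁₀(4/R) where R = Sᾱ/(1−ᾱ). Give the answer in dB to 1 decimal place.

Σ(Sᵢαᵢ) = 43.7·0.56 + 13.6·0.15 + 4.6·0.11 + 28.8·0.10 + 9.4·0.05 + 28.8·0.01 = 30.656; total area S = 128.9 m².
ᾱ = 0.2378, so room constant R = A/(1−ᾱ) = 40.220 m².
Lp = Lw + 10 log₁₀(4/R) = 77.5 -10.02 = 67.5 dB.

67.5 dB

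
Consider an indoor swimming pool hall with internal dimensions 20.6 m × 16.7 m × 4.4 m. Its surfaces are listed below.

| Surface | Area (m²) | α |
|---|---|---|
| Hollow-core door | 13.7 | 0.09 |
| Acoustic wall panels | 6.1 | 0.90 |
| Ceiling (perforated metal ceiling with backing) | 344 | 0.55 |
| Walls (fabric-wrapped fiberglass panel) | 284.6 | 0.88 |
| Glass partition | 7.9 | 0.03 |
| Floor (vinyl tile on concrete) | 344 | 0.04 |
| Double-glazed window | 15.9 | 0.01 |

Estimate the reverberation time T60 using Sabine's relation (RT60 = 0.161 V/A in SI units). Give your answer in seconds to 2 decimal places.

0.53 s

A = Σ Sᵢαᵢ = 13.7·0.09 + 6.1·0.90 + 344·0.55 + 284.6·0.88 + 7.9·0.03 + 344·0.04 + 15.9·0.01 = 460.527 sabins.
V = 20.6·16.7·4.4 = 1513.688 m³.
Sabine: RT60 = 0.161 × 1513.688 / 460.527 = 0.53 s.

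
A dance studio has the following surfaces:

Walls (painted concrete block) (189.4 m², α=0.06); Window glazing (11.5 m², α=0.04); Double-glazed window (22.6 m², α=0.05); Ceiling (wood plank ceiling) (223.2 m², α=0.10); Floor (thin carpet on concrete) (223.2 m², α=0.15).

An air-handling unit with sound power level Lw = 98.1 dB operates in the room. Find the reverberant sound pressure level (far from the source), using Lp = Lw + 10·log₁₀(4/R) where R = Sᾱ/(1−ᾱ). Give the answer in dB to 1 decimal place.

A = 68.754 sabins; S = 669.9 m².
ᾱ = 0.1026, so room constant R = A/(1−ᾱ) = 76.615 m².
Lp = 98.1 + 10·log₁₀(4/76.615) = 98.1 + (-12.82) = 85.3 dB.

85.3 dB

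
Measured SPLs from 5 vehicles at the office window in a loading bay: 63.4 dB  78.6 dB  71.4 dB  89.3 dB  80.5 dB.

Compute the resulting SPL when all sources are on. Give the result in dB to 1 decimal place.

Sum in the linear (power) domain: Σ 10^(Lᵢ/10) = 10^(63.4/10) + 10^(78.6/10) + 10^(71.4/10) + 10^(89.3/10) + 10^(80.5/10) = 1.052e+09.
Combined level = 10 log₁₀(1.052e+09) = 90.2 dB.

90.2 dB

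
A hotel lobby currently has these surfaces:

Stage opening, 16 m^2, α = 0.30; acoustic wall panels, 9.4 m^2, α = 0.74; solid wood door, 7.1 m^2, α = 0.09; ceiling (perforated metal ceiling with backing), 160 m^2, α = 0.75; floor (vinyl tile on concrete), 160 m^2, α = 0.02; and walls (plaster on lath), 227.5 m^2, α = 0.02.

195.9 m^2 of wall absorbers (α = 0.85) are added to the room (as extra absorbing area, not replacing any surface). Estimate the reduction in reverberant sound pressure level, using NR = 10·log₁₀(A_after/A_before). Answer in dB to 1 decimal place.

Total absorption A_before = 16·0.30 + 9.4·0.74 + 7.1·0.09 + 160·0.75 + 160·0.02 + 227.5·0.02
  = 4.800 + 6.956 + 0.639 + 120.000 + 3.200 + 4.550 = 140.145 m^2 sabins.
Treatment contributes 195.9·0.85 = 166.515 sabins.
New total A_after = 306.660 sabins.
Reduction = 10 log₁₀(A_after/A_before) = 10 log₁₀(2.1882) = 3.4 dB.

3.4 dB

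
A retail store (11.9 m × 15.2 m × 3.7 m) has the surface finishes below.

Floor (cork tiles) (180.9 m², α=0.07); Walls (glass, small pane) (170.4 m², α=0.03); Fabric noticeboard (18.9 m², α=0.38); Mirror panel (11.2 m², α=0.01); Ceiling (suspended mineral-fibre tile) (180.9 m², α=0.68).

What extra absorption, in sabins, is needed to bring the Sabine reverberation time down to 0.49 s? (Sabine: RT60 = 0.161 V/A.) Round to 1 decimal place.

71.8 sabins

A₁ = Σ Sᵢαᵢ = 180.9·0.07 + 170.4·0.03 + 18.9·0.38 + 11.2·0.01 + 180.9·0.68 = 148.081 sabins.
For T = 0.49 s, need A₂ = 0.161·V/T = 0.161·669.256/0.49 = 219.898 sabins.
ΔA = A₂ − A₁ = 219.898 − 148.081 = 71.8 sabins.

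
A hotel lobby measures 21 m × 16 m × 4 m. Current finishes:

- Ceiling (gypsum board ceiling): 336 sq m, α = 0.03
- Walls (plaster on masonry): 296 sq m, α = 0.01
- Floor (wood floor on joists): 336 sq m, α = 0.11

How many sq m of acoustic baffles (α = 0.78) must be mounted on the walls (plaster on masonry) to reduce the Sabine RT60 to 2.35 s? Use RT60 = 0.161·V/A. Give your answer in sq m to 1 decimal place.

54.6

Total absorption A₁ = 336·0.03 + 296·0.01 + 336·0.11
  = 10.080 + 2.960 + 36.960 = 50.000 sq m sabins.
V = 1344 m³. Target absorption A₂ = 0.161 × 1344 / 2.35 = 92.078 sabins.
Absorption to add: 92.078 − 50.000 = 42.078 sabins.
Net gain per sq m: Δα = 0.78 − 0.01 = 0.77.
Panel area = 42.078 / 0.77 = 54.6 sq m.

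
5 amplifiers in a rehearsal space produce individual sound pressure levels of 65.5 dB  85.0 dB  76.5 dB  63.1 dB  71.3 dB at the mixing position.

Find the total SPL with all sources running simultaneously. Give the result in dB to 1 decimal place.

Converting to relative power and adding: 10^(65.5/10) + 10^(85.0/10) + 10^(76.5/10) + 10^(63.1/10) + 10^(71.3/10) = 3.8e+08.
Combined level = 10 log₁₀(3.8e+08) = 85.8 dB.

85.8 dB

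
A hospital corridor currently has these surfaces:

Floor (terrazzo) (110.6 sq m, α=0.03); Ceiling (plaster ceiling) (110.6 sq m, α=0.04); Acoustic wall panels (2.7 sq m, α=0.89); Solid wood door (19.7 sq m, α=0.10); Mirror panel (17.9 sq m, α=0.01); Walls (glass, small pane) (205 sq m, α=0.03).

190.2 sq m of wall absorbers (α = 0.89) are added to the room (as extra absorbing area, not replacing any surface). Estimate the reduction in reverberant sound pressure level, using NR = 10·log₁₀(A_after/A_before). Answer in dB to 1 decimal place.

10.1 dB

Total absorption A_before = 110.6×0.03 + 110.6×0.04 + 2.7×0.89 + 19.7×0.10 + 17.9×0.01 + 205×0.03
  = 3.318 + 4.424 + 2.403 + 1.970 + 0.179 + 6.150 = 18.444 sq m sabins.
Treatment contributes 190.2·0.89 = 169.278 sabins.
New total A_after = 187.722 sabins.
Reduction = 10 log₁₀(A_after/A_before) = 10 log₁₀(10.1779) = 10.1 dB.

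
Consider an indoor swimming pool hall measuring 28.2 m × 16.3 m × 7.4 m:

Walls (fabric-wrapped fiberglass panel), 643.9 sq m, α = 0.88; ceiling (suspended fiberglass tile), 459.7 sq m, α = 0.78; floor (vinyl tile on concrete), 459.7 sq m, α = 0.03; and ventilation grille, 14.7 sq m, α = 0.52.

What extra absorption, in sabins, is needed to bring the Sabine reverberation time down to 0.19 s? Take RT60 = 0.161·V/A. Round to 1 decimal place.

1935.7 sabins

Summing Sᵢαᵢ: 566.632 + 358.566 + 13.791 + 7.644 → A₁ = 946.633 sabins.
For T = 0.19 s, need A₂ = 0.161·V/T = 0.161·3401.484/0.19 = 2882.310 sabins.
ΔA = A₂ − A₁ = 2882.310 − 946.633 = 1935.7 sabins.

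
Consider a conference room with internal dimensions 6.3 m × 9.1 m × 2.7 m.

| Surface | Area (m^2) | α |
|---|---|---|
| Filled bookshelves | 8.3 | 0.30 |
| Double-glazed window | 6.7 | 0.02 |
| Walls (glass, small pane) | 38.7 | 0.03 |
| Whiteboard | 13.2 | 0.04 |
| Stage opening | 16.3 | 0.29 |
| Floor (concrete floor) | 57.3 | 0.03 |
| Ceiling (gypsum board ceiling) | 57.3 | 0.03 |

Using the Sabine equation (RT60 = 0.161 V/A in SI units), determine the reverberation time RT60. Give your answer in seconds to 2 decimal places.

Equivalent absorption area: A = 8.3·0.30 + 6.7·0.02 + 38.7·0.03 + 13.2·0.04 + 16.3·0.29 + 57.3·0.03 + 57.3·0.03 = 12.478 m^2.
V = 6.3·9.1·2.7 = 154.791 m³.
T = 0.161 V/A = 0.161·154.791/12.478 = 2.00 s.

2.00 seconds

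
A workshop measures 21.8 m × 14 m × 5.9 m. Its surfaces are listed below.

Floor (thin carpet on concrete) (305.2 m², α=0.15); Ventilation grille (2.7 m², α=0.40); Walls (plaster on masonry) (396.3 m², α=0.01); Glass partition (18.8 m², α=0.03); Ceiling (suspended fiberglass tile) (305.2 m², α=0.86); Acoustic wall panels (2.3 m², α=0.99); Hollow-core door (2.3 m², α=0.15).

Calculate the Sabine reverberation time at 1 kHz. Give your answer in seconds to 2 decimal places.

Total absorption A = 305.2*0.15 + 2.7*0.40 + 396.3*0.01 + 18.8*0.03 + 305.2*0.86 + 2.3*0.99 + 2.3*0.15
  = 45.780 + 1.080 + 3.963 + 0.564 + 262.472 + 2.277 + 0.345 = 316.481 m² sabins.
V = 21.8·14·5.9 = 1800.68 m³.
RT60 = 0.161 · V / A = 0.161 × 1800.68 / 316.481 = 0.92 s.

0.92 s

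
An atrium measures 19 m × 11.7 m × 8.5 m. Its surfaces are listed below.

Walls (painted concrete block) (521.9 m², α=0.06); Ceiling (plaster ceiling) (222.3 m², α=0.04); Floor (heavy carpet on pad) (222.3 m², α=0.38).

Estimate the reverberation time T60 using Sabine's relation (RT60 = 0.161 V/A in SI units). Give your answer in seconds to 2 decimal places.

2.44 s

A = Σ Sᵢαᵢ = 521.9·0.06 + 222.3·0.04 + 222.3·0.38 = 124.680 sabins.
Room volume: 1889.55 m³.
Sabine: RT60 = 0.161 × 1889.55 / 124.680 = 2.44 s.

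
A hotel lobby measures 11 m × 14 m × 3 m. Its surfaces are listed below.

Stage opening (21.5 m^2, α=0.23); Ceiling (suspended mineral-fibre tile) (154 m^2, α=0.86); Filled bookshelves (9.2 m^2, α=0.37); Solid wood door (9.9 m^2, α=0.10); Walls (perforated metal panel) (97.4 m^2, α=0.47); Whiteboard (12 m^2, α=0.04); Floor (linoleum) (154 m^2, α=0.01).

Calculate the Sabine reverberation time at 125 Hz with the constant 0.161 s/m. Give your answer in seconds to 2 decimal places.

Total absorption A = 21.5·0.23 + 154·0.86 + 9.2·0.37 + 9.9·0.10 + 97.4·0.47 + 12·0.04 + 154·0.01
  = 4.945 + 132.440 + 3.404 + 0.990 + 45.778 + 0.480 + 1.540 = 189.577 m^2 sabins.
V = 11·14·3 = 462 m³.
RT60 = 0.161 · V / A = 0.161 × 462 / 189.577 = 0.39 s.

0.39 seconds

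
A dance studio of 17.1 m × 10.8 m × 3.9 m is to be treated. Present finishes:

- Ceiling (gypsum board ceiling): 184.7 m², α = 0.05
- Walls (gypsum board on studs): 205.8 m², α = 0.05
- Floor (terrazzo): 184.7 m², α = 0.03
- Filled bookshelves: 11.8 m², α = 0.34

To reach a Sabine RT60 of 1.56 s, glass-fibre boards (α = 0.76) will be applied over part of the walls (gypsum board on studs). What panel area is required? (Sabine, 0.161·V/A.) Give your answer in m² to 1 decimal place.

63.7

A₁ = Σ Sᵢαᵢ = 184.7·0.05 + 205.8·0.05 + 184.7·0.03 + 11.8·0.34 = 29.078 sabins.
Required A₂ = 0.161·720.252/1.56 = 74.334 sabins.
Absorption to add: 74.334 − 29.078 = 45.256 sabins.
Net gain per m²: Δα = 0.76 − 0.05 = 0.71.
Area = ΔA/Δα = 45.256/0.71 = 63.7 m².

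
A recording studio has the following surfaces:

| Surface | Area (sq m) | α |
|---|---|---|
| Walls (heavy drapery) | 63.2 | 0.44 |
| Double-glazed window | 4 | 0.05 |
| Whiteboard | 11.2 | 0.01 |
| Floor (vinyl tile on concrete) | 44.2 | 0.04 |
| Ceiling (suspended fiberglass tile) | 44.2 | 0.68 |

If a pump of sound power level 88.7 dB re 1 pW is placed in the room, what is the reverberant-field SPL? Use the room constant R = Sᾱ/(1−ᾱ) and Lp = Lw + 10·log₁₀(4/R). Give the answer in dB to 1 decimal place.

75.0 dB

Σ(Sᵢαᵢ) = 63.2×0.44 + 4×0.05 + 11.2×0.01 + 44.2×0.04 + 44.2×0.68 = 59.944; total area S = 166.8 sq m.
ᾱ = 59.944/166.8 = 0.3594; R = Sᾱ/(1−ᾱ) = 59.944/(1−0.3594) = 93.575 sq m.
Lp = 88.7 + 10·log₁₀(4/93.575) = 88.7 + (-13.69) = 75.0 dB.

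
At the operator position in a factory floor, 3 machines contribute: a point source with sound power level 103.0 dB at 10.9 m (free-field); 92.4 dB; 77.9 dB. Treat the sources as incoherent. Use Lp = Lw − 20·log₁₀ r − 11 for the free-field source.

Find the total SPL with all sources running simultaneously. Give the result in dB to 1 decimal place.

Source at 10.9 m: Lp = 103.0 − 20·log₁₀(10.9) − 11 = 71.3 dB.
Sum in the linear (power) domain: Σ 10^(Lᵢ/10) = 10^(71.3/10) + 10^(92.4/10) + 10^(77.9/10) = 1.813e+09.
L_total = 10·log₁₀(1.813e+09) = 92.6 dB.

92.6 dB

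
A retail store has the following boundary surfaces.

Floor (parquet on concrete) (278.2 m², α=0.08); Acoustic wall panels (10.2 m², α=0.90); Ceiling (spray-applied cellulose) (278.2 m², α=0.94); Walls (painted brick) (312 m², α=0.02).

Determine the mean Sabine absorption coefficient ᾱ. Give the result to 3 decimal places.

S = Σ Sᵢ = 278.2 + 10.2 + 278.2 + 312 = 878.6 m².
Σ(Sᵢαᵢ) = 278.2×0.08 + 10.2×0.90 + 278.2×0.94 + 312×0.02 = 299.184.
ᾱ = 299.184 / 878.6 = 0.341.

0.341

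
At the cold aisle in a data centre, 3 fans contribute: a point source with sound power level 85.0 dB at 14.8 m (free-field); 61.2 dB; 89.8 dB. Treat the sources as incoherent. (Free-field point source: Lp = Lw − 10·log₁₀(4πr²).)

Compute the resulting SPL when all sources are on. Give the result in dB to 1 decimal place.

Source at 14.8 m: Lp = 85.0 − 10·log₁₀(4π·14.8²) = 85.0 − 10·log₁₀(2752.538) = 50.6 dB.
Converting to relative power and adding: 10^(50.6/10) + 10^(61.2/10) + 10^(89.8/10) = 9.564e+08.
L_total = 10·log₁₀(9.564e+08) = 89.8 dB.

89.8 dB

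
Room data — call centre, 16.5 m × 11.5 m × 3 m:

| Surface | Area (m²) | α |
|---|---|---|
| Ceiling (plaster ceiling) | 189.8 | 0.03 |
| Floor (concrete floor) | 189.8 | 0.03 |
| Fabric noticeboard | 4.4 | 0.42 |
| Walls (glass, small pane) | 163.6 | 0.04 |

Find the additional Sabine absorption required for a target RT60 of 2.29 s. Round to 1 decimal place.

20.2 sabins

Total absorption A₁ = 189.8*0.03 + 189.8*0.03 + 4.4*0.42 + 163.6*0.04
  = 5.694 + 5.694 + 1.848 + 6.544 = 19.780 m² sabins.
Target A₂ = 0.161·569.25/2.29 = 40.022 sabins (V = 569.25 m³).
ΔA = A₂ − A₁ = 40.022 − 19.780 = 20.2 sabins.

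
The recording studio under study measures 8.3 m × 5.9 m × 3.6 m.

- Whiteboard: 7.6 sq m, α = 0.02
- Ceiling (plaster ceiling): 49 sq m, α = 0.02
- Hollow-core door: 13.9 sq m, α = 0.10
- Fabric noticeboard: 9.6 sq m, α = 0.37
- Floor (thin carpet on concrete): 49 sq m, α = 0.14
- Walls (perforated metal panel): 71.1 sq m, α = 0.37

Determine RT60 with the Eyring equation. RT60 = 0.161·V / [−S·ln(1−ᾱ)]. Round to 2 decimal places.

0.65 s

S = Σ Sᵢ = 200.2 sq m.
Σ(Sᵢαᵢ) = 7.6·0.02 + 49·0.02 + 13.9·0.10 + 9.6·0.37 + 49·0.14 + 71.1·0.37 = 39.241.
ᾱ = 39.241 / 200.2 = 0.1960.
Eyring denominator: −S ln(1−ᾱ) = 43.675.
V = 8.3 × 5.9 × 3.6 = 176.292 m³.
RT60 = 0.161 × 176.292 / 43.675 = 0.65 s.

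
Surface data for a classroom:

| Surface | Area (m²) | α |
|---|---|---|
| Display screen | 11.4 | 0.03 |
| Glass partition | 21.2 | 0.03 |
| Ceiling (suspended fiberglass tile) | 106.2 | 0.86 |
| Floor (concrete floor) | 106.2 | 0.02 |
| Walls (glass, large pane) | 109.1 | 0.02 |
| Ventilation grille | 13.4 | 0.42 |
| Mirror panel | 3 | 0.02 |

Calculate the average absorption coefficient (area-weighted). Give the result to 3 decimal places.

0.276

S = Σ Sᵢ = 11.4 + 21.2 + 106.2 + 106.2 + 109.1 + 13.4 + 3 = 370.5 m².
Σ(Sᵢαᵢ) = 11.4·0.03 + 21.2·0.03 + 106.2·0.86 + 106.2·0.02 + 109.1·0.02 + 13.4·0.42 + 3·0.02 = 102.304.
ᾱ = A/S = 0.276.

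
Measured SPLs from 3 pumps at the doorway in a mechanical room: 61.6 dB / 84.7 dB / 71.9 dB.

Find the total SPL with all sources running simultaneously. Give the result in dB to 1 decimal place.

Sum in the linear (power) domain: Σ 10^(Lᵢ/10) = 10^(61.6/10) + 10^(84.7/10) + 10^(71.9/10) = 3.121e+08.
Back to dB: 10·log₁₀ Σ = 84.9 dB.

84.9 dB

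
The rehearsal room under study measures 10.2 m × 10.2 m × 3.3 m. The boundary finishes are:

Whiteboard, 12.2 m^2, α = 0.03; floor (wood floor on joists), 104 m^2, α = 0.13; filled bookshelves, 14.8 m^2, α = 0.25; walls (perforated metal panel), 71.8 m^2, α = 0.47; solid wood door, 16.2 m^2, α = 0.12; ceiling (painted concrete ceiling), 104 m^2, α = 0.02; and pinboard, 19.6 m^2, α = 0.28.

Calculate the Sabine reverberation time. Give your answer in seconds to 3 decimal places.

0.908 s

Total absorption A = 12.2*0.03 + 104*0.13 + 14.8*0.25 + 71.8*0.47 + 16.2*0.12 + 104*0.02 + 19.6*0.28
  = 0.366 + 13.520 + 3.700 + 33.746 + 1.944 + 2.080 + 5.488 = 60.844 m^2 sabins.
V = 10.2·10.2·3.3 = 343.332 m³.
T = 0.161 V/A = 0.161·343.332/60.844 = 0.908 s.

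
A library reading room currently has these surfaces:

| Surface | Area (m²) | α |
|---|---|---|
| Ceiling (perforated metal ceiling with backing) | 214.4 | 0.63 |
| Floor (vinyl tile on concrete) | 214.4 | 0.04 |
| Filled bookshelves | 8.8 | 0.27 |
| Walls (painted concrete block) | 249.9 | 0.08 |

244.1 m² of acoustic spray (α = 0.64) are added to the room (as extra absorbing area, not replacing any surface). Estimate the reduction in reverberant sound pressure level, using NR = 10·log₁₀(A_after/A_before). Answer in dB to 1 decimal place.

Total absorption A_before = 214.4×0.63 + 214.4×0.04 + 8.8×0.27 + 249.9×0.08
  = 135.072 + 8.576 + 2.376 + 19.992 = 166.016 m² sabins.
Treatment contributes 244.1·0.64 = 156.224 sabins.
A_after = 166.016 + 156.224 = 322.240 sabins.
NR = 10·log₁₀(322.240/166.016) = 2.9 dB.

2.9 dB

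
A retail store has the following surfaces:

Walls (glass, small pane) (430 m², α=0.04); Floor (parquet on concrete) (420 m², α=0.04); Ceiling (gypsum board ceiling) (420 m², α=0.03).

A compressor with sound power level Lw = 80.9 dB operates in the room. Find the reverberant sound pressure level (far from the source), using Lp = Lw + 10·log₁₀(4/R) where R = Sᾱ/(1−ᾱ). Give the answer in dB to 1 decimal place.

A = 46.600 sabins; S = 1270.0 m².
ᾱ = 0.0367, so room constant R = A/(1−ᾱ) = 48.375 m².
Lp = Lw + 10 log₁₀(4/R) = 80.9 -10.83 = 70.1 dB.

70.1 dB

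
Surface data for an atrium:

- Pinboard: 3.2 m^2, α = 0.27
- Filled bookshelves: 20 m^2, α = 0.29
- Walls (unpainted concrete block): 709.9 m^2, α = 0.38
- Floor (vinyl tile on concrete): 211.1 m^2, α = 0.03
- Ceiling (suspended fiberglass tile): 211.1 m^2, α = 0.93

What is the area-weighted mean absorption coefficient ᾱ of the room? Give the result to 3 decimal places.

0.415

Total surface area S = 1155.3 m^2.
Σ(Sᵢαᵢ) = 3.2*0.27 + 20*0.29 + 709.9*0.38 + 211.1*0.03 + 211.1*0.93 = 479.082.
ᾱ = 479.082 / 1155.3 = 0.415.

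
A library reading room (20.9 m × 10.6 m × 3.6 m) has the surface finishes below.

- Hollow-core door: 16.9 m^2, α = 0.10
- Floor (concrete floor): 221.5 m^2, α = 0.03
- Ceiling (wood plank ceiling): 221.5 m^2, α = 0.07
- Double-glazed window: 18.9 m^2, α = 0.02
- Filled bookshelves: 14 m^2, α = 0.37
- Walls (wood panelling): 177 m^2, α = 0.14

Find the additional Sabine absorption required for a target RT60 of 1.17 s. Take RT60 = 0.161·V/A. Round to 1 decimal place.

55.6 sabins

Summing Sᵢαᵢ: 1.690 + 6.645 + 15.505 + 0.378 + 5.180 + 24.780 → A₁ = 54.178 sabins.
Target A₂ = 0.161·797.544/1.17 = 109.748 sabins (V = 797.544 m³).
Shortfall: 109.748 − 54.178 = 55.6 sabins.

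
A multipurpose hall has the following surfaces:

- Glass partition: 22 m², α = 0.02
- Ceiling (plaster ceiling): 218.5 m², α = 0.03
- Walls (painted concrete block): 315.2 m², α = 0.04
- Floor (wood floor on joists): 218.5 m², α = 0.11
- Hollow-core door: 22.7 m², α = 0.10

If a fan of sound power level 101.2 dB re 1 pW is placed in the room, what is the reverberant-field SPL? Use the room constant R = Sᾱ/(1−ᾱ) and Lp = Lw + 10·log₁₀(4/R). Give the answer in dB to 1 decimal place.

90.3 dB

Σ(Sᵢαᵢ) = 22·0.02 + 218.5·0.03 + 315.2·0.04 + 218.5·0.11 + 22.7·0.10 = 45.908; total area S = 796.9 m².
ᾱ = 0.0576, so room constant R = A/(1−ᾱ) = 48.714 m².
Lp = Lw + 10 log₁₀(4/R) = 101.2 -10.86 = 90.3 dB.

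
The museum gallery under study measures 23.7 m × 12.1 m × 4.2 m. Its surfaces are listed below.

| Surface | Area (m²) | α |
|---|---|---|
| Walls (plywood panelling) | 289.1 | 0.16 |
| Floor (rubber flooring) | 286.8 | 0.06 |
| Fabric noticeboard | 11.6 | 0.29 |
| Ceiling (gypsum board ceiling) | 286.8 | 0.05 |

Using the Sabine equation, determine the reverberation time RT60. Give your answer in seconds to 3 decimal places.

2.389 sec

Summing Sᵢαᵢ: 46.256 + 17.208 + 3.364 + 14.340 → A = 81.168 sabins.
V = 23.7·12.1·4.2 = 1204.434 m³.
RT60 = 0.161 · V / A = 0.161 × 1204.434 / 81.168 = 2.389 s.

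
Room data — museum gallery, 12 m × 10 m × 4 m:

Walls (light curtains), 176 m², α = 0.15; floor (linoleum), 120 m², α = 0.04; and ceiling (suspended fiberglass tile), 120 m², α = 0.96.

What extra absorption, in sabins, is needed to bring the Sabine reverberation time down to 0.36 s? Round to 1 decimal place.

Equivalent absorption area: A₁ = 176·0.15 + 120·0.04 + 120·0.96 = 146.400 m².
V = 480 m³. Required absorption A₂ = 0.161 × 480 / 0.36 = 214.667 sabins.
ΔA = A₂ − A₁ = 214.667 − 146.400 = 68.3 sabins.

68.3 sabins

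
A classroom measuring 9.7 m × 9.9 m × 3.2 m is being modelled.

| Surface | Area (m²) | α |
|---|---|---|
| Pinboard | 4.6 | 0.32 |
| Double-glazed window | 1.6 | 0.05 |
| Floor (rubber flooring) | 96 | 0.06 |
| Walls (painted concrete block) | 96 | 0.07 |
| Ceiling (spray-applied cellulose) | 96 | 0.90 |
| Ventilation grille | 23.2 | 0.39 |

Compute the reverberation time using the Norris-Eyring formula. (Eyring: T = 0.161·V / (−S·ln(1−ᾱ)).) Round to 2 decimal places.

0.37 sec

S = Σ Sᵢ = 317.4 m².
Σ(Sᵢαᵢ) = 4.6×0.32 + 1.6×0.05 + 96×0.06 + 96×0.07 + 96×0.90 + 23.2×0.39 = 109.480.
Mean coefficient ᾱ = A/S = 0.3449.
−S·ln(1−ᾱ) = −317.4 × ln(1 − 0.3449) = 134.250.
V = 9.7 × 9.9 × 3.2 = 307.296 m³.
RT60 = 0.161 × 307.296 / 134.250 = 0.37 s.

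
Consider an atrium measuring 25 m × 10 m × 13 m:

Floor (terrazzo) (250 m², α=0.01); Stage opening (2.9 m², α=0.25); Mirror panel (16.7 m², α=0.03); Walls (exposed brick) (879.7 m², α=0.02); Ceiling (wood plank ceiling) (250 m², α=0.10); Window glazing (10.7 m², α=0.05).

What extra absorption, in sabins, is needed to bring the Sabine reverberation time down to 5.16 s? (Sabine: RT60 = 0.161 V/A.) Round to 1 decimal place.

A₁ = Σ Sᵢαᵢ = 250*0.01 + 2.9*0.25 + 16.7*0.03 + 879.7*0.02 + 250*0.10 + 10.7*0.05 = 46.855 sabins.
Target A₂ = 0.161·3250/5.16 = 101.405 sabins (V = 3250 m³).
ΔA = A₂ − A₁ = 101.405 − 46.855 = 54.6 sabins.

54.6 sabins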